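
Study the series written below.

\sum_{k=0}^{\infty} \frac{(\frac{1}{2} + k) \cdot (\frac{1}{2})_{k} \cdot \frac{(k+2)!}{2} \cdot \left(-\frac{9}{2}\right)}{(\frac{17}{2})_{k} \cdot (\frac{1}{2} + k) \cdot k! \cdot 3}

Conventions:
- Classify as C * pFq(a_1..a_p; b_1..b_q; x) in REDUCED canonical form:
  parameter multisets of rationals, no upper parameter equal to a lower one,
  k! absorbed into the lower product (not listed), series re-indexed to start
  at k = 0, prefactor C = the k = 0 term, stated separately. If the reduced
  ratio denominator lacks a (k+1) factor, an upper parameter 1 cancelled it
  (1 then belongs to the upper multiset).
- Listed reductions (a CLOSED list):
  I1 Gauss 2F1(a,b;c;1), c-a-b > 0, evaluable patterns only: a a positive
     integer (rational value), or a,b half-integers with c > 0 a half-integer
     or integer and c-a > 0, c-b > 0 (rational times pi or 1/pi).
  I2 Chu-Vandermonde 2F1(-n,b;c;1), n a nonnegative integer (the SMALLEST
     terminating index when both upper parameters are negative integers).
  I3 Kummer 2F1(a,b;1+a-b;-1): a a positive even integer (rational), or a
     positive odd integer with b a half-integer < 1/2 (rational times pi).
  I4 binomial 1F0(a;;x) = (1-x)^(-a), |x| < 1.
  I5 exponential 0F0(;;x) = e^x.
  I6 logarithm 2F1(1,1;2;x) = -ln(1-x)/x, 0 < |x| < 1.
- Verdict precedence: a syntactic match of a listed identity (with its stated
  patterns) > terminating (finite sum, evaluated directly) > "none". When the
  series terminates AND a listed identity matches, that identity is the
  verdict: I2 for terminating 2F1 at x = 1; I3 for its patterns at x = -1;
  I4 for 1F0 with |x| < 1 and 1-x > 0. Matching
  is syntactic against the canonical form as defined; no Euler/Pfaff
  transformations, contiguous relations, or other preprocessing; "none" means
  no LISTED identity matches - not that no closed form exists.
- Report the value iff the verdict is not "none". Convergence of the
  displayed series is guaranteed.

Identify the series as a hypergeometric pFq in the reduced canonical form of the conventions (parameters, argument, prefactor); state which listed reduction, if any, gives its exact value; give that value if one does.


This is -\frac{3}{2} * 2F1(\frac{1}{2}, 3; \frac{17}{2}; 1) in reduced canonical form. Verdict: Gauss (I1, integer-parameter pattern) applies (x = 1: the Gamma ratio telescopes since c-a-b = 5 > 0 and a = 3 in Z>0). Value: -\frac{429}{224}.

Structural cue: from the first term -\frac{3}{2}: the factorial ratio (C = -3/2) (k+a-1)!/(a-1)! is a rising factorial (a)_k.
Adjacent-term ratio: r(k) = 1 * (k+\frac{1}{2}) (k+3) / [(k+\frac{17}{2}) (k+1)] - rational in k, leading ratio 1; with t_0 = -\frac{3}{2}, classification follows.


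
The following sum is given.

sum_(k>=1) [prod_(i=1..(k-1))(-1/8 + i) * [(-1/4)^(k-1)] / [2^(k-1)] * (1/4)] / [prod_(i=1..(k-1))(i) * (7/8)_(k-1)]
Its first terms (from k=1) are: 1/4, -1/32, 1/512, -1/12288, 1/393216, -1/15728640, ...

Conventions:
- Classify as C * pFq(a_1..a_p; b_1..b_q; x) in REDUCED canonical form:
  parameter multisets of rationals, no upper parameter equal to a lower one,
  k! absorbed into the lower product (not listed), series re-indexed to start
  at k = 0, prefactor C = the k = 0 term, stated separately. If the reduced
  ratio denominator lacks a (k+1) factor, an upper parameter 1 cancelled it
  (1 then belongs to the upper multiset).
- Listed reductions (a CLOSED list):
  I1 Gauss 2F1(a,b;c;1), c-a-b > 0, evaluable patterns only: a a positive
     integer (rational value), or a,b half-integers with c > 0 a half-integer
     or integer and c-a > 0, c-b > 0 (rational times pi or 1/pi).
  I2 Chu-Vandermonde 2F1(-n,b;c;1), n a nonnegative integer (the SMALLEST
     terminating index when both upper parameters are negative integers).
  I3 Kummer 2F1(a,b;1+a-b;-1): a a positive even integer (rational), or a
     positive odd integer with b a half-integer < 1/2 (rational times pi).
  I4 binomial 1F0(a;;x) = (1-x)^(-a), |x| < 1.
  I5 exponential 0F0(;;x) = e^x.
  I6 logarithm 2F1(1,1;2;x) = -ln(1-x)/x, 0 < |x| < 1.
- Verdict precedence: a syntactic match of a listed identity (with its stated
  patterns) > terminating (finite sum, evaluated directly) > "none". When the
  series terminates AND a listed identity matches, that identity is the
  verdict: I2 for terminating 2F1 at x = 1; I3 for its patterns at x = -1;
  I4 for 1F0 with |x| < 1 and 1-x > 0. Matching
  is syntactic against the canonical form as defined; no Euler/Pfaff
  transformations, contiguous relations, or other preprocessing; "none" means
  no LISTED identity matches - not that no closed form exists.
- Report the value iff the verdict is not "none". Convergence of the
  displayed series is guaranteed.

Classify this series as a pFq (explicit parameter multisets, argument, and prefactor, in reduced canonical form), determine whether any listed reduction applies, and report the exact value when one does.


At argument -1/8: a 0F0 with upper {-}, lower {-}, scaled by C = 1/4. Verdict: the exponential series (I5) matches (the 0F0 exponential series at x = -1/8). Hence: (1/4) * e^(-1/8).

Key step: with t_0 = 1/4, the running product (C = 1/4, x = -1/8) telescopes to a rising factorial.
Adjacent-term ratio: r(k) = (-1/8) * 1 / [(k+1)] - rational in k. x = (-1/8); t_0 = 1/4; negate the roots.


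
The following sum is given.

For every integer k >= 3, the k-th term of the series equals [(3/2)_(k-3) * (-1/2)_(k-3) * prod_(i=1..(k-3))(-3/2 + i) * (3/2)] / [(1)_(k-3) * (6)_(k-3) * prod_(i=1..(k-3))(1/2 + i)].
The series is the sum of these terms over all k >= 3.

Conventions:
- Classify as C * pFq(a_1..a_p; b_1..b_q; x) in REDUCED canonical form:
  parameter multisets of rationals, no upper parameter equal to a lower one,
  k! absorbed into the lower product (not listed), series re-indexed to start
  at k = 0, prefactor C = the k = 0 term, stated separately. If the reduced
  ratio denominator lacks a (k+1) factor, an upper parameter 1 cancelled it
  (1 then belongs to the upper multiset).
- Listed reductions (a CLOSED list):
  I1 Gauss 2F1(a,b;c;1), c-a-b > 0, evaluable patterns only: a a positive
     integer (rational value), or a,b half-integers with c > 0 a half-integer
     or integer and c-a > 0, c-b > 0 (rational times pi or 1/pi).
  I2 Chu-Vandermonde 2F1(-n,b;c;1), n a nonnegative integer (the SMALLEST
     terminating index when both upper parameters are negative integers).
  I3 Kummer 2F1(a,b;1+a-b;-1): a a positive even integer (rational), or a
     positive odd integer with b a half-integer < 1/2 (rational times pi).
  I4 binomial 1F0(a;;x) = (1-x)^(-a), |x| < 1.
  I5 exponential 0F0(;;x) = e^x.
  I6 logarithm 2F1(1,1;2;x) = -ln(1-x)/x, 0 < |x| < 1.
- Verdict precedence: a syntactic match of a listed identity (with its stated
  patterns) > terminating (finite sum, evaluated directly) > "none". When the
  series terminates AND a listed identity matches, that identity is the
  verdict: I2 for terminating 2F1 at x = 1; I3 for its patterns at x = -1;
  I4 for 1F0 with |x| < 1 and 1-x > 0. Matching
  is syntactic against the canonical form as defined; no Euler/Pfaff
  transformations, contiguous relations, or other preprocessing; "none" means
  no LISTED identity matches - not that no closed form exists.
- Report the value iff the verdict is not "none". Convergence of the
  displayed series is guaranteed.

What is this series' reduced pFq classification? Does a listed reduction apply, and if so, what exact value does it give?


Canonical form: C = 3/2 times 2F1 with upper {-1/2, -1/2}, lower {6}, x = 1. Verdict: the half-integer Gauss pattern (I1) matches (x = 1; upper {-1/2, -1/2} half-integers, c = 6 in the evaluable pattern). Hence: (262144/53361) / pi.

First insight: with t_0 = 3/2, the parameter 3/2 appears in both the upper and lower lists and cancels.
Consecutive-term ratio: r(k) = 1 * (k-1/2) (k-1/2) / [(k+6) (k+1)] ; factor over Q: parameters, x = 1, and C = 3/2.


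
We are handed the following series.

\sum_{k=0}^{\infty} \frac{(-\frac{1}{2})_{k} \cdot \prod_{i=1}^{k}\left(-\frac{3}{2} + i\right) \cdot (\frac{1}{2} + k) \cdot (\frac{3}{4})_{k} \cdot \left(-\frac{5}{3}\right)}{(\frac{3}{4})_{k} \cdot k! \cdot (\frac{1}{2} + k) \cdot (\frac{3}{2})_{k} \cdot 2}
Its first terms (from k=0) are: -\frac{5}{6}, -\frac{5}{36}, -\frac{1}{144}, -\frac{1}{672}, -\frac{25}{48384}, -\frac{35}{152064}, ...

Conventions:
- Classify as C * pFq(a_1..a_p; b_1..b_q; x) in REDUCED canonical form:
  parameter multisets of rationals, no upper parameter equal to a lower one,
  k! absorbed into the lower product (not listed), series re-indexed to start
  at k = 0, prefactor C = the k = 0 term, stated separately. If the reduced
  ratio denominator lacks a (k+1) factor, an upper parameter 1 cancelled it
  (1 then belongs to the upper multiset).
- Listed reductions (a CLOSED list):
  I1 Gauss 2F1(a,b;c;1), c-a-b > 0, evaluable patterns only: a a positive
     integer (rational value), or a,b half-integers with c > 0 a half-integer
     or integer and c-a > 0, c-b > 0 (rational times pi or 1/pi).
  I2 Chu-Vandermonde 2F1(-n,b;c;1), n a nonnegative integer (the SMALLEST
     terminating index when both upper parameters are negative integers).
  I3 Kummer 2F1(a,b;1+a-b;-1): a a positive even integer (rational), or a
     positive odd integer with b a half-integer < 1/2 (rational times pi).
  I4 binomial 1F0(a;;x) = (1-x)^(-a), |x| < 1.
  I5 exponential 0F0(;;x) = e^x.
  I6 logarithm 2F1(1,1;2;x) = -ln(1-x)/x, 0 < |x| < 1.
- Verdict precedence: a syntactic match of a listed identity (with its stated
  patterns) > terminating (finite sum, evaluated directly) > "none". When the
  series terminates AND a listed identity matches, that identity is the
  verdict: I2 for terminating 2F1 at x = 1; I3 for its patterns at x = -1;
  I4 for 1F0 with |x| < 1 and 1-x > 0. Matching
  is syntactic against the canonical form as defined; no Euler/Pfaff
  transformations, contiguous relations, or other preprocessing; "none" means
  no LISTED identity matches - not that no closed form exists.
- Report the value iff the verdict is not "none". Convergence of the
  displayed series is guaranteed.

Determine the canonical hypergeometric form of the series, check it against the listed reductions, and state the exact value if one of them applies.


With C = -\frac{5}{6}: the canonical form is 2F1(-\frac{1}{2}, -\frac{1}{2}; \frac{3}{2}; 1). Verdict: Gauss (I1, half-integer pattern) applies (x = 1; upper {-\frac{1}{2}, -\frac{1}{2}} half-integers, c = \frac{3}{2} in the evaluable pattern). Exact value: \left(-\frac{5}{16}\right) \cdot \pi.

Key step: t_0 = -\frac{5}{6} here, and the constant factors (C = -5/6, x = 1) combine into one prefactor.
Term ratio: r(k) = 1 * (k-\frac{1}{2}) (k-\frac{1}{2}) / [(k+\frac{3}{2}) (k+1)] - poly over poly, x = 1 from leading terms; C = -\frac{5}{6} at k = 0.


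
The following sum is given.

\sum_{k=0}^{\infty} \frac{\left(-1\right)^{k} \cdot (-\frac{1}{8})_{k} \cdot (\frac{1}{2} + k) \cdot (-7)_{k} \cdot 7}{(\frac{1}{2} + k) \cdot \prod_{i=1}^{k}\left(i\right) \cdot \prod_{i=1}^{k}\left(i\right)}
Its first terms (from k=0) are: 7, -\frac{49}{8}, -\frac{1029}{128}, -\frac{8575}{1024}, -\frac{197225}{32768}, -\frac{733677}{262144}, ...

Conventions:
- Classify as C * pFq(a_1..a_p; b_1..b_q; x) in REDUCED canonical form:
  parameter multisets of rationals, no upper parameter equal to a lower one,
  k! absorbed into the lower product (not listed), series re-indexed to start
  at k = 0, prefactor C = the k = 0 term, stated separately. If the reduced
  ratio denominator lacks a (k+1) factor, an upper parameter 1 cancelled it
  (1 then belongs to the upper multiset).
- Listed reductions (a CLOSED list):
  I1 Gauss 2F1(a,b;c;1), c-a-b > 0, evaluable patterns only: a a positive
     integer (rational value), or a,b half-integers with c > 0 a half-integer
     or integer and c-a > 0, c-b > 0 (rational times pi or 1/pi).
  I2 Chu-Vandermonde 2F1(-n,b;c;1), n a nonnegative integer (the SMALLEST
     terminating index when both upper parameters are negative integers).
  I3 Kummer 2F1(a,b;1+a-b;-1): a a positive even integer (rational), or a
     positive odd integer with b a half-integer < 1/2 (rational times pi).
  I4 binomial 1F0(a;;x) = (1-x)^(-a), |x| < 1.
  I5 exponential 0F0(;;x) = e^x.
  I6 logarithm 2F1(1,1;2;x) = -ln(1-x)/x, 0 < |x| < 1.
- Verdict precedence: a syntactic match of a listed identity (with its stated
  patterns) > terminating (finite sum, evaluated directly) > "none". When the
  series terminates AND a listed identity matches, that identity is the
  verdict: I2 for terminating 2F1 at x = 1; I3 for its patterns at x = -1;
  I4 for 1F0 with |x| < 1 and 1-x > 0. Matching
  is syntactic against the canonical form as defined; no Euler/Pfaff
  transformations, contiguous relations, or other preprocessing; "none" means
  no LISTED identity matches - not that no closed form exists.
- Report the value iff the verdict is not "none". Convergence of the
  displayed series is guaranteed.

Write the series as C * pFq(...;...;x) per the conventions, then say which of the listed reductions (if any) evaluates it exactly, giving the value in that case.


The tell: with t_0 = 7, k + 1/2 divides numerator and denominator alike; prefactor 7 after cancelling.
Term ratio: r(k) = -1 * (k-7) (k-\frac{1}{8}) / [(k+1) (k+1)] - rational; roots negated = parameters, x = -1, C = 7.

Classification (C = 7): 2F1 with upper {-7, -\frac{1}{8}}, lower {1}, argument x = -1. Verdict: terminating - no listed pattern fits, but -7 in the upper list cuts the series at k = 7; direct evaluation. Sum: -\frac{845724341}{33554432}.


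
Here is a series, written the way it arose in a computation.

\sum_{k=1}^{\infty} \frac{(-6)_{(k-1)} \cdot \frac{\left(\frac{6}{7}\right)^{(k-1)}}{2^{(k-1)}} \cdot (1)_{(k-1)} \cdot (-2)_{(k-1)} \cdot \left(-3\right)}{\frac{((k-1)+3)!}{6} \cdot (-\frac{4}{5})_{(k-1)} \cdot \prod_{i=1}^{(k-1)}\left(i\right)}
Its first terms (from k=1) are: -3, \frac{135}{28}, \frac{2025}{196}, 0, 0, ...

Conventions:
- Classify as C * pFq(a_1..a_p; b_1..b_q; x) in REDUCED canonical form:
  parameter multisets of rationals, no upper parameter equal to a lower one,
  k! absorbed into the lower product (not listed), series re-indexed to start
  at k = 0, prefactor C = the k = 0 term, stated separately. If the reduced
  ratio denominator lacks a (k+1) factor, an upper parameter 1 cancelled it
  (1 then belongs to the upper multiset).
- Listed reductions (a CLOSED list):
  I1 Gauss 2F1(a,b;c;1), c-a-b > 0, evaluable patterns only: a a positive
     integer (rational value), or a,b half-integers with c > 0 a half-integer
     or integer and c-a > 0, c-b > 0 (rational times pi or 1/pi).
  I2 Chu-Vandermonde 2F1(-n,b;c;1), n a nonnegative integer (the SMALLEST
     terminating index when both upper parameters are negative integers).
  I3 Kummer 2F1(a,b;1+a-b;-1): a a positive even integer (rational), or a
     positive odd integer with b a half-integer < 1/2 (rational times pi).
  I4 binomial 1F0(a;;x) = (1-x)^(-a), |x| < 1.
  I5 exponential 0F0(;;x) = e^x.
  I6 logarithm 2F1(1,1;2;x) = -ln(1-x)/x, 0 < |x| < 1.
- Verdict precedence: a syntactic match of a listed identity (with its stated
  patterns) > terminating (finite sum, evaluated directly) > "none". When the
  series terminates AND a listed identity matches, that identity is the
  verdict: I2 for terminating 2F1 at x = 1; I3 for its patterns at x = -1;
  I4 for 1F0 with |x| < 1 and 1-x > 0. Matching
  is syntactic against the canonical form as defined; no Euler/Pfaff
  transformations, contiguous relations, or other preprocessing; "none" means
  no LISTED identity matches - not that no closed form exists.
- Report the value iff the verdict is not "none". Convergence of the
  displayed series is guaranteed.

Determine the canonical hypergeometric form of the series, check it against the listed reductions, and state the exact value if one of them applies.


This is -3 * 3F2(-6, -2, 1; -\frac{4}{5}, 4; \frac{3}{7}) in reduced canonical form. Verdict: terminating at k = 2: the factor (-2)_k kills every later term; summing the 3 survivors is exact. Value: \frac{1191}{98}.

The tell: x = \frac{3}{7} and the denominator's factorial ratio (C = -3, x = 3/7) is a lower Pochhammer.
Ratio: r(k) = \frac{3}{7} * (k-6) (k-2) (k+1) / [(k-\frac{4}{5}) (k+4) (k+1)] - rational in k, leading ratio \frac{3}{7}; with t_0 = -3, classification follows.


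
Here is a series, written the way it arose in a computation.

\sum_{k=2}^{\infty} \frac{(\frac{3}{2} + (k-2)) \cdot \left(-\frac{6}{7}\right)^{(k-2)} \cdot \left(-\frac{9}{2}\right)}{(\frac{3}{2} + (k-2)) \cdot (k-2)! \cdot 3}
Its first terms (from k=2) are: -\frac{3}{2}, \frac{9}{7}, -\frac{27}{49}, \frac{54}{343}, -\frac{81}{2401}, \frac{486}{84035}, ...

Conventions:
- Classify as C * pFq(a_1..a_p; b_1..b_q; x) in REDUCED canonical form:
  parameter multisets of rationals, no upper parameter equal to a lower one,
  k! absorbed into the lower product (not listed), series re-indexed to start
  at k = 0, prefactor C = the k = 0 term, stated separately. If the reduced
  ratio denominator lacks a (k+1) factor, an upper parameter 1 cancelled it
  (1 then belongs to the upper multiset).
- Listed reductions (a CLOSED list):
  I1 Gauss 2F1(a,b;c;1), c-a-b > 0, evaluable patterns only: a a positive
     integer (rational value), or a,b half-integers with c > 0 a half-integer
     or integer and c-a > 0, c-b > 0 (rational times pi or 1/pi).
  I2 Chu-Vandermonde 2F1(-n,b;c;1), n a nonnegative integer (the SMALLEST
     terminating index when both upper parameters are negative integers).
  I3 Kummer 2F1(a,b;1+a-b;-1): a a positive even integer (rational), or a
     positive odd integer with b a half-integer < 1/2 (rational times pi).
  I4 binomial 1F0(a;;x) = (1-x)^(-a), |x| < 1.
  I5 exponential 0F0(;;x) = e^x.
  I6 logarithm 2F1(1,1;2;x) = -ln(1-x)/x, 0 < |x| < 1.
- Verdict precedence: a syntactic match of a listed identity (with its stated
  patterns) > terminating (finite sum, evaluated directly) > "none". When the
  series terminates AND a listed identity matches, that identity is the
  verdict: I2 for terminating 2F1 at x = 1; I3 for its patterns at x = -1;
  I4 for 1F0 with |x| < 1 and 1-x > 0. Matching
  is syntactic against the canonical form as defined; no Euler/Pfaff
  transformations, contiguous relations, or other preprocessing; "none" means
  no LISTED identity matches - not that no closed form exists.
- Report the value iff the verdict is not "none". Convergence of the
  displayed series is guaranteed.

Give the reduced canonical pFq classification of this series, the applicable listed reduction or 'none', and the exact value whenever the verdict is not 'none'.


Key step: with t_0 = -\frac{3}{2}, striking the common factor k + 3/2 reduces the term (prefactor -3/2).
Step ratio: r(k) = -\frac{6}{7} * 1 / [(k+1)] - rational; roots negated = parameters, x = -\frac{6}{7}, C = -\frac{3}{2}.

This is -\frac{3}{2} * 0F0(-; -; -\frac{6}{7}) in reduced canonical form. Verdict (x = -\frac{6}{7}): the I5 exponential reduction applies (the 0F0 exponential series at x = -\frac{6}{7}). Hence: \left(-\frac{3}{2}\right) \cdot e^{-\frac{6}{7}}.


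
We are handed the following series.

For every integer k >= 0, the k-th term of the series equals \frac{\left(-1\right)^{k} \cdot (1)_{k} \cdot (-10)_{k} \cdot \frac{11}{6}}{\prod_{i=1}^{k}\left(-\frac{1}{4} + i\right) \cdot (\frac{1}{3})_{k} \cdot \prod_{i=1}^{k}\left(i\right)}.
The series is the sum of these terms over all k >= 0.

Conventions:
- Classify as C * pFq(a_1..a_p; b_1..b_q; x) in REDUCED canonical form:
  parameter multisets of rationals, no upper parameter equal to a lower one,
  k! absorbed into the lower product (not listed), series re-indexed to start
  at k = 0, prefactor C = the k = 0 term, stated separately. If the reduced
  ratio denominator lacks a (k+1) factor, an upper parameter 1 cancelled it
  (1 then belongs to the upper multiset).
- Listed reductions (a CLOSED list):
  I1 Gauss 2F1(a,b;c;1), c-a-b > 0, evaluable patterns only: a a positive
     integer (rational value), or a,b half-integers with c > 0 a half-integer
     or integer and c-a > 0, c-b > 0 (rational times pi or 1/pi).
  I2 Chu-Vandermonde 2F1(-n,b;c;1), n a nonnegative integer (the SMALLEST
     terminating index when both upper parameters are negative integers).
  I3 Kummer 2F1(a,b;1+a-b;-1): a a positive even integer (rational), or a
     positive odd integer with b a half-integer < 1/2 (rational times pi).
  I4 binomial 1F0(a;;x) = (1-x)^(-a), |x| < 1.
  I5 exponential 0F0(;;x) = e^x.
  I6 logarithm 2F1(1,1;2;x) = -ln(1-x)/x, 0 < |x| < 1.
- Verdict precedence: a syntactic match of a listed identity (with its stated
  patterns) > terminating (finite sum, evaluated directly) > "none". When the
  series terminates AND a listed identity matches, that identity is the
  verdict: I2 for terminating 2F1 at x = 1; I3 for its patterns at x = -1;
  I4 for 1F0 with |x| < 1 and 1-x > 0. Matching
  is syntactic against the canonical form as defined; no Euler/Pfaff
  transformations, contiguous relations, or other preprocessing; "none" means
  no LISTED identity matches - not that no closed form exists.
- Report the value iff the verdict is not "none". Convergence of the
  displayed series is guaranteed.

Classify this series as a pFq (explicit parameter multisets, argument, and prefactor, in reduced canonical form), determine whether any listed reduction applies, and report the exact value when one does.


With C = \frac{11}{6}: the canonical form is 2F2(-10, 1; \frac{1}{3}, \frac{3}{4}; -1). Verdict: terminating - the sum ends at index 10 because -10 is a negative integer; exact evaluation follows. Sum: \frac{5223621835900861}{5351846750250}.

First insight: with t_0 = \frac{11}{6}, the product of the first k integers (C = 11/6) is k!.
Adjacent-term ratio: r(k) = -1 * (k-10) (k+1) / [(k+\frac{1}{3}) (k+\frac{3}{4}) (k+1)] - poly over poly, x = -1 from leading terms; C = \frac{11}{6} at k = 0.


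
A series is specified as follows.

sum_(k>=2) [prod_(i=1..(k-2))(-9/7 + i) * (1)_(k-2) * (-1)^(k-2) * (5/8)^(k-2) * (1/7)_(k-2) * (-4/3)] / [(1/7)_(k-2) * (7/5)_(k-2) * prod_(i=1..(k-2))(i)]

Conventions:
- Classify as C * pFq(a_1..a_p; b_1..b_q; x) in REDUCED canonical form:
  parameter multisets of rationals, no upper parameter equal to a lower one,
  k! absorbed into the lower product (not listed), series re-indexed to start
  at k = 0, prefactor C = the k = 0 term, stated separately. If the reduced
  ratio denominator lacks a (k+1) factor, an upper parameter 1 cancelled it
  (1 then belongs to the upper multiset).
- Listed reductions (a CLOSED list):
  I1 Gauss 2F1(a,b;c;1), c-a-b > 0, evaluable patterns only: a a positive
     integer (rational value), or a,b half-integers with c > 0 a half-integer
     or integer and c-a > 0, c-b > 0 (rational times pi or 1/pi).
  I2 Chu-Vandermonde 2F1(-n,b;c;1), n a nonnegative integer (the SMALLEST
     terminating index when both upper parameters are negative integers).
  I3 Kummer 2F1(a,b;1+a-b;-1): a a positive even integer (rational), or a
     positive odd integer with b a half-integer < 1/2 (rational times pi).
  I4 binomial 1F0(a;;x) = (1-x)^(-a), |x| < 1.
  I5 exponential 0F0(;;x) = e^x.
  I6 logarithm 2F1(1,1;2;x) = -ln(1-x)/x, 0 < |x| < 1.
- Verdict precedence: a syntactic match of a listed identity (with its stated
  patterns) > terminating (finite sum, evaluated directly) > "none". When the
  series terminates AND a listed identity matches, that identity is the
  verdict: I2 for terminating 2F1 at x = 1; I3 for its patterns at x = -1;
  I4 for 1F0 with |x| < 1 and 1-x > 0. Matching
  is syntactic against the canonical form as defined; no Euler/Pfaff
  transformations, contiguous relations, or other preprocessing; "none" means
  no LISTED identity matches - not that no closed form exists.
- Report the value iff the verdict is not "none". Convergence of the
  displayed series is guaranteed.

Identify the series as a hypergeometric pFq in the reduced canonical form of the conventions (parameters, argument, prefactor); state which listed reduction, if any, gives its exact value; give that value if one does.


The series (x = -5/8) is 2F1: upper {-2/7, 1}, lower {7/5}, prefactor -4/3. Verdict: none. No listed pattern accepts 2F1(-2/7, 1; 7/5; -5/8).

Structural cue: t_0 = -4/3 here, and the parameter 1/7 appears in both the upper and lower lists and cancels.
Ratio: r(k) = (-5/8) * (k-2/7) (k+1) / [(k+7/5) (k+1)] - rational in k. x = (-5/8); t_0 = -4/3; negate the roots.


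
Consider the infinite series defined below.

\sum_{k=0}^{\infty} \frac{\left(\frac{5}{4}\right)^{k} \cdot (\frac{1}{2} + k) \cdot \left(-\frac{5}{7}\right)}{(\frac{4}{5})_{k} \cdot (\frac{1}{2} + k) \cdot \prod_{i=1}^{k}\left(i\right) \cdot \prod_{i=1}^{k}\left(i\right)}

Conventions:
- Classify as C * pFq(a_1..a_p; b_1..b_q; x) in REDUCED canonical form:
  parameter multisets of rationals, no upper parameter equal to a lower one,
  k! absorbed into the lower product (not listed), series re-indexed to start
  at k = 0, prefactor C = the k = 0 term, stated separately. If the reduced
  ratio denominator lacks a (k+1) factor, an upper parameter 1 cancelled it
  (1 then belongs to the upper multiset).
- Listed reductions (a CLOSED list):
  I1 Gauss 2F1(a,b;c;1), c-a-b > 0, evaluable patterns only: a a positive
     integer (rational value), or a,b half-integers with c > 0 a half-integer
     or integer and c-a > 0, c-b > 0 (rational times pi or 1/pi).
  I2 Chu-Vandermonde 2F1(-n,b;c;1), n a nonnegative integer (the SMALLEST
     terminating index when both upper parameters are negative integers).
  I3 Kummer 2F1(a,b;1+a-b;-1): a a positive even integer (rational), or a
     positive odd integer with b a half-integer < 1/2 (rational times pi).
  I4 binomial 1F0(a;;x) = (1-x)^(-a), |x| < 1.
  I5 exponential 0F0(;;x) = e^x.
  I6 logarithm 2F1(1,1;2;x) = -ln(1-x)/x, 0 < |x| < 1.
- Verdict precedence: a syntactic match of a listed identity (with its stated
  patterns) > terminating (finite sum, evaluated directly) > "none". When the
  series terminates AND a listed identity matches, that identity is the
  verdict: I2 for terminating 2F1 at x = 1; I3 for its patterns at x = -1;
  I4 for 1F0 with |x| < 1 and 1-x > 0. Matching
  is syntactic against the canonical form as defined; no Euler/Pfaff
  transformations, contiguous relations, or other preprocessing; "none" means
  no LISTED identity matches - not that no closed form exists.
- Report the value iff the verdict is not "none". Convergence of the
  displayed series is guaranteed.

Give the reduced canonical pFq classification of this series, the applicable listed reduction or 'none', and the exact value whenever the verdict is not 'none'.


x = \frac{5}{4} here; the reduced form reads 0F2, upper {-}, lower {\frac{4}{5}, 1}, C = -\frac{5}{7}. Verdict: none - this 0F2 at x = \frac{5}{4} matches no listed pattern, and upper {-} holds no stopper.

Structural cue: x = \frac{5}{4} and k + 1/2 divides numerator and denominator alike; C = -5/7, x = 5/4 after cancelling.
Ratio: r(k) = \frac{5}{4} * 1 / [(k+\frac{4}{5}) (k+1) (k+1)] - poly over poly, x = \frac{5}{4} from leading terms; C = -\frac{5}{7} at k = 0.


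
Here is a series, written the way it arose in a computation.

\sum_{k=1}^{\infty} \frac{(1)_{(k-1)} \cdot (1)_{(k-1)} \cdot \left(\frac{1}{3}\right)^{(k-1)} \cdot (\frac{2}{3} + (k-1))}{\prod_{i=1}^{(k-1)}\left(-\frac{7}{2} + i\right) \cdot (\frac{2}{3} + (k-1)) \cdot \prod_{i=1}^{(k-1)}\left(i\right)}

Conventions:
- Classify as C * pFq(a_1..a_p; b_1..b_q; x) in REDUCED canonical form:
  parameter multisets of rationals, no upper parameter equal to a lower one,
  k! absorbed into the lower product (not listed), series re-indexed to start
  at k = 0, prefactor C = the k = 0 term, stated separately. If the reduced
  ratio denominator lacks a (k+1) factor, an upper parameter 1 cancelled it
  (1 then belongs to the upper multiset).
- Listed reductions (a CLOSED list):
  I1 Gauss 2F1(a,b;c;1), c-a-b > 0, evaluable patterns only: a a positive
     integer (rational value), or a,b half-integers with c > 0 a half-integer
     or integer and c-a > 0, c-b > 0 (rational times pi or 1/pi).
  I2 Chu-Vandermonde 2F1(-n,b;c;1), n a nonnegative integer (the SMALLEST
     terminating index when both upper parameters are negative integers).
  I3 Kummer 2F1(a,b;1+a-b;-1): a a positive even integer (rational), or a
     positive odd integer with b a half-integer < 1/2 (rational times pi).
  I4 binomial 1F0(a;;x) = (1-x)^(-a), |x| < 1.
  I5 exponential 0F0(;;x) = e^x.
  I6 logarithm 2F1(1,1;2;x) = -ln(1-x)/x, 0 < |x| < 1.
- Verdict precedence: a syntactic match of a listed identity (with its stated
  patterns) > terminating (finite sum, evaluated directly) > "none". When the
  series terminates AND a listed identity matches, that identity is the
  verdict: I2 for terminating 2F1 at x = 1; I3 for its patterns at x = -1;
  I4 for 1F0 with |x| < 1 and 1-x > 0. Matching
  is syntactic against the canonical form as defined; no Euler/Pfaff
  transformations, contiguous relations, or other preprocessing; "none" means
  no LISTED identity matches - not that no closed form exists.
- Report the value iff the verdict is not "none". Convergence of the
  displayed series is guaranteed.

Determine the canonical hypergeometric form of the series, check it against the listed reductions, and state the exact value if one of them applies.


Canonical form: C = 1 times 2F1 with upper {1, 1}, lower {-\frac{5}{2}}, x = \frac{1}{3}. Verdict: none - at argument \frac{1}{3} the multisets {1, 1} ; {-\frac{5}{2}} match no listed identity.

The tell: x = \frac{1}{3} and the lower running product (C = 1, x = 1/3) is a rising factorial.
Consecutive-term ratio: r(k) = \frac{1}{3} * (k+1) (k+1) / [(k-\frac{5}{2}) (k+1)] - rational; roots negated = parameters, x = \frac{1}{3}, C = 1.


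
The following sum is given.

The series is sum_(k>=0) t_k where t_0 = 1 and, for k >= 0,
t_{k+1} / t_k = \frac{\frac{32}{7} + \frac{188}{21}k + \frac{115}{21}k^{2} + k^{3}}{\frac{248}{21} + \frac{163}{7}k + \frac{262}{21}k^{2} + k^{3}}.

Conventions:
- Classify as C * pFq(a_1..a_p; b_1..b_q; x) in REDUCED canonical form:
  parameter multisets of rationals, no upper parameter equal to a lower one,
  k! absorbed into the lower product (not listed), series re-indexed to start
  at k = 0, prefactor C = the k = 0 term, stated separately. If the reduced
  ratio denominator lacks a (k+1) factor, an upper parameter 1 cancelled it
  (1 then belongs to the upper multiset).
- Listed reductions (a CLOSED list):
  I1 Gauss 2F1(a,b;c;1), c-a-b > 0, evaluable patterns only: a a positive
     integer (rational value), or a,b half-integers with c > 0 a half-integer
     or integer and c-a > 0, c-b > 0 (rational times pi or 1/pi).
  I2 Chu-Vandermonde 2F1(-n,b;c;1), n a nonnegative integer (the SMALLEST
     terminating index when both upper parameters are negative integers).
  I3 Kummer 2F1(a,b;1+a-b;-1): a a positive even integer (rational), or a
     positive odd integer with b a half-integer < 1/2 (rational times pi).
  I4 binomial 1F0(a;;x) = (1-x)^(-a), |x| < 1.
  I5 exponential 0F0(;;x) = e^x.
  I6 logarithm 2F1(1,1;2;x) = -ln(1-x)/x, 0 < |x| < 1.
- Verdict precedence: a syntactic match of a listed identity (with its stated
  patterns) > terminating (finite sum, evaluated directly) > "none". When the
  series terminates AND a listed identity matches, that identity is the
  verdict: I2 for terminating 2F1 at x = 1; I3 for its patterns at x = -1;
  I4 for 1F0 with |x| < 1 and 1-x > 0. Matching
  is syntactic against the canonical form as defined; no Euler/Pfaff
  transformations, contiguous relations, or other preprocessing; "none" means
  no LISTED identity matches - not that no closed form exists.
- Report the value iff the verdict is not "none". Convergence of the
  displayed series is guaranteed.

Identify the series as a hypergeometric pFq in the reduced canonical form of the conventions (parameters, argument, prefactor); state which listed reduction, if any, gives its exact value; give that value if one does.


At argument 1: a 2F1 with upper {\frac{4}{3}, 3}, lower {\frac{31}{3}}, scaled by C = 1. Verdict at x = 1: Gauss (I1, integer-parameter pattern) matches (x = 1: the Gamma ratio telescopes since c-a-b = 6 > 0 and a = 3 in Z>0). Value: \frac{275}{162}.

Key observation: with t_0 = 1, roots of the ratio polynomials (prefactor 1) are the negated parameters.
Ratio: r(k) = 1 * (k+\frac{4}{3}) (k+3) / [(k+\frac{31}{3}) (k+1)] - poly over poly, x = 1 from leading terms; C = 1 at k = 0.


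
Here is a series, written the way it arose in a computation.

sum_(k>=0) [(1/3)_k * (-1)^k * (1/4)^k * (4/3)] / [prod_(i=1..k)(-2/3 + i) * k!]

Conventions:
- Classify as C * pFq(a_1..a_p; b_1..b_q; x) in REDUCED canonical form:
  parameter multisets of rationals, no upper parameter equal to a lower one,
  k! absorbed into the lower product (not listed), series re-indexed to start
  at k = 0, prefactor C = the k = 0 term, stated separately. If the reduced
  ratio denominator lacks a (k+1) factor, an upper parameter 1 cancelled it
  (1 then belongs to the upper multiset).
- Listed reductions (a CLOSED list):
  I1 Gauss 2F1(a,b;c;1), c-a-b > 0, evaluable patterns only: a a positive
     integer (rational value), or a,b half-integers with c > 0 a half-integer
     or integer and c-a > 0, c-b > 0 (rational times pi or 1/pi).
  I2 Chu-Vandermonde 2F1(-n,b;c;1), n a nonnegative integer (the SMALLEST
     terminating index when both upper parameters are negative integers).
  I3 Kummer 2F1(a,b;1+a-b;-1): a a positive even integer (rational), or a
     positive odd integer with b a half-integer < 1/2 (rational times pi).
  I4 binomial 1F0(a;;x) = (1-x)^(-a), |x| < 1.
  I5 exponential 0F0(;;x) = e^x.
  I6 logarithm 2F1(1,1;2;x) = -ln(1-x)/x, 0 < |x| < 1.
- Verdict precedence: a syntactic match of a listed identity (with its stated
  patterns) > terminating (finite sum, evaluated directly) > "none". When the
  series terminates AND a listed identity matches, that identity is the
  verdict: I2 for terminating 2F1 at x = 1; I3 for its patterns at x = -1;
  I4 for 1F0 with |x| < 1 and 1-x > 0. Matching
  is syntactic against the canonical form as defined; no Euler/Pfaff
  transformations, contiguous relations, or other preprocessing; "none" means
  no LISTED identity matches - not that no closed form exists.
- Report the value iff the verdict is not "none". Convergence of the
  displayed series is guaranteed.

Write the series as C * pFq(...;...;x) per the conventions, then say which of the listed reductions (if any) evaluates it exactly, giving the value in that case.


Reduced: x = -1/4, 0F0, upper = {-}, lower = {-}, C = 4/3. Verdict (x = -1/4): the exponential series (I5) applies (the 0F0 exponential series at x = -1/4). Sum: (4/3) * e^(-1/4).

First insight: with t_0 = 4/3, the lower running product (C = 4/3) is a rising factorial.
Consecutive-term ratio: r(k) = (-1/4) * 1 / [(k+1)] - rational in k, leading ratio (-1/4); with t_0 = 4/3, classification follows.


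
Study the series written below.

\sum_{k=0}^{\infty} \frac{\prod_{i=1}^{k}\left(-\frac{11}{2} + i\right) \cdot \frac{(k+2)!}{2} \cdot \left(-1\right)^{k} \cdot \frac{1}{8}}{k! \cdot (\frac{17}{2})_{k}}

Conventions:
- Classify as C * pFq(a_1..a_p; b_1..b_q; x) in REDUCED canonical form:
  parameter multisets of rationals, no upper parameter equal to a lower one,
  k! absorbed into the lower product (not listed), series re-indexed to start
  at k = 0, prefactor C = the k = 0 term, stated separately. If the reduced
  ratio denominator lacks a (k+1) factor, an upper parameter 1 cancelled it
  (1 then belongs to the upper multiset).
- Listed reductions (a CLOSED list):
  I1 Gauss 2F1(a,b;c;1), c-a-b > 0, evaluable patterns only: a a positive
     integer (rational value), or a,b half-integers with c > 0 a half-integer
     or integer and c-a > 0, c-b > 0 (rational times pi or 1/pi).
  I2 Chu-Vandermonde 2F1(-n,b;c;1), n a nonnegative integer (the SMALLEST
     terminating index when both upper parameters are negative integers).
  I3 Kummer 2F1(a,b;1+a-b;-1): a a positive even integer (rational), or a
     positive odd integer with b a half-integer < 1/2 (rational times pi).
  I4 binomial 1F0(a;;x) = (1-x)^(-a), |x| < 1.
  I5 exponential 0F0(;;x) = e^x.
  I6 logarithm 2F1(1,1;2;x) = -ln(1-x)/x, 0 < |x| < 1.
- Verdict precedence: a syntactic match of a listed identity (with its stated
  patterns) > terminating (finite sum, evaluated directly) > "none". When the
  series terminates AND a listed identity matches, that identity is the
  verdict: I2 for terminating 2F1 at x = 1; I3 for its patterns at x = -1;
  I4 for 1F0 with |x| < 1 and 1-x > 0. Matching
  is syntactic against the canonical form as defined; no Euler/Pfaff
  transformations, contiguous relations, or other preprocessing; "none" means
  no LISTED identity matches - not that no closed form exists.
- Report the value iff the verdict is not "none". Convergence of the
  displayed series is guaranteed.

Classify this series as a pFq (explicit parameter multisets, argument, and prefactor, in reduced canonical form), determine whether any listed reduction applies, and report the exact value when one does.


The series (x = -1) is 2F1: upper {-\frac{9}{2}, 3}, lower {\frac{17}{2}}, prefactor \frac{1}{8}. Verdict (x = -1): Kummer (I3) applies (x = -1; c = \frac{17}{2} equals 1+a-b for upper {-\frac{9}{2}, 3}: listed pattern). Hence: \frac{45045}{262144} \cdot \pi.

Key step: x = -1 and the running product (C = 1/8, x = -1) telescopes to a rising factorial.
Ratio: r(k) = -1 * (k-\frac{9}{2}) (k+3) / [(k+\frac{17}{2}) (k+1)] - poly over poly, x = -1 from leading terms; C = \frac{1}{8} at k = 0.


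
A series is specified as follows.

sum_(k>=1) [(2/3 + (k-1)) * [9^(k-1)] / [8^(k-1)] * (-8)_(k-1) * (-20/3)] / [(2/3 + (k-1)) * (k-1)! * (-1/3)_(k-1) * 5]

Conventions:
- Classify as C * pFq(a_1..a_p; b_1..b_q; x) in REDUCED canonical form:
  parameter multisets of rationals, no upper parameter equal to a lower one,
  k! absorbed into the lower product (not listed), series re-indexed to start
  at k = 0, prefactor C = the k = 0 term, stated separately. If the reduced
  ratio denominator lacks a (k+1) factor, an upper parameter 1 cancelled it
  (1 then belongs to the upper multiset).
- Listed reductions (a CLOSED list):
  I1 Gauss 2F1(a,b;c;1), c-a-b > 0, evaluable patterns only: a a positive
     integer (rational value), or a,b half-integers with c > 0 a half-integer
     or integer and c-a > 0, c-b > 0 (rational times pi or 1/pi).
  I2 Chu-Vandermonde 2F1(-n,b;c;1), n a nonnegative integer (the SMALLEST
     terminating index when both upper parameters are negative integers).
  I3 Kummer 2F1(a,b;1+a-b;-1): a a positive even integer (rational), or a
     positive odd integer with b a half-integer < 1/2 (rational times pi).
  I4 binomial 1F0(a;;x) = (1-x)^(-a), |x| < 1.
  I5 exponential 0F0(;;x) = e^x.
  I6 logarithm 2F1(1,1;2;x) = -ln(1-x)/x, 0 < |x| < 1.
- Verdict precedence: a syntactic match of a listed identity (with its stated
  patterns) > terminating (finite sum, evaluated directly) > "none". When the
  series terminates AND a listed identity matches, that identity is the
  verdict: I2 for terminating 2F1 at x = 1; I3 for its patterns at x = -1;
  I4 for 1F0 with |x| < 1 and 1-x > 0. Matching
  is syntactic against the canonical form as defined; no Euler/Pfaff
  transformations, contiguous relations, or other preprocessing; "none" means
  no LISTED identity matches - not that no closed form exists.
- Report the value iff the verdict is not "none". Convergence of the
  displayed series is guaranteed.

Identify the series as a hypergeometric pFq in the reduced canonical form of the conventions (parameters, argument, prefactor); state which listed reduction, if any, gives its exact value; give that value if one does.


Prefactor -4/3, argument 9/8: 1F1 with upper {-8} over lower {-1/3}. Verdict: terminating - no listed pattern fits, but -8 in the upper list cuts the series at k = 8; direct evaluation. Exact value: 50401729814743/7529614540800.

Key observation: from the first term -4/3: the two geometric factors (prefactor -4/3) combine into one argument.
Consecutive-term ratio: r(k) = (9/8) * (k-8) / [(k-1/3) (k+1)] ; factor over Q: parameters, x = (9/8), and C = -4/3.


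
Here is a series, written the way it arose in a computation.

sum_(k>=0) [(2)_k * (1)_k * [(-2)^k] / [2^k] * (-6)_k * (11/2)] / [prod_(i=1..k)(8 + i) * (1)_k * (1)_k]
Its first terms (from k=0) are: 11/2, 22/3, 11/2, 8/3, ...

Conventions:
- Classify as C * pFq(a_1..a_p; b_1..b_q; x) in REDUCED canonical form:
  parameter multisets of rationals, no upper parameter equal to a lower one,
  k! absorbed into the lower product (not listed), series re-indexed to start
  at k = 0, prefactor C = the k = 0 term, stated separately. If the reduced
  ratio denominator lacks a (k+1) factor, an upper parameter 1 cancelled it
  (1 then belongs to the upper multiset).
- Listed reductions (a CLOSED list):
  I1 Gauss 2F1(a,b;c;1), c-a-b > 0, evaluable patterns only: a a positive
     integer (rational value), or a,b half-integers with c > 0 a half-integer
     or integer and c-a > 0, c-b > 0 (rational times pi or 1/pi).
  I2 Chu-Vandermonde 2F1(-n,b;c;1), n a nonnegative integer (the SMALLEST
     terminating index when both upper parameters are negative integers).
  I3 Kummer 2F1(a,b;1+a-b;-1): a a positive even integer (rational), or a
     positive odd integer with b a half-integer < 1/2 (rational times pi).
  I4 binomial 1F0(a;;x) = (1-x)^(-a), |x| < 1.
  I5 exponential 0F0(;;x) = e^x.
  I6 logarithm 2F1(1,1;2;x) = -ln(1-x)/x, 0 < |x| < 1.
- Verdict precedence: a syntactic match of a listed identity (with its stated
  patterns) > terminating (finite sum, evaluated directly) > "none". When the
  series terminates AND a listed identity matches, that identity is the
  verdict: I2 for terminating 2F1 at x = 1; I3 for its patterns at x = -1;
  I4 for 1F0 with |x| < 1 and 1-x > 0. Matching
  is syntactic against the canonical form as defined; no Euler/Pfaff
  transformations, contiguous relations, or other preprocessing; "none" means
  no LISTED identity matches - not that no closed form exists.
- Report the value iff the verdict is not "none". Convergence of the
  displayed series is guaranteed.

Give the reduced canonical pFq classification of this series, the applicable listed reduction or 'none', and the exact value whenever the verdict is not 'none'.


Reduced: x = -1, 2F1, upper = {-6, 2}, lower = {9}, C = 11/2. Verdict at x = -1: Kummer's theorem (I3) matches (x = -1; c = 9 equals 1+a-b for upper {-6, 2}: listed pattern). Value: 22.

First insight: x = (-1) and the two k-th powers (C = 11/2) combine into one argument.
Ratio: r(k) = (-1) * (k-6) (k+2) / [(k+9) (k+1)] ; factor over Q: parameters, x = (-1), and C = 11/2.
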